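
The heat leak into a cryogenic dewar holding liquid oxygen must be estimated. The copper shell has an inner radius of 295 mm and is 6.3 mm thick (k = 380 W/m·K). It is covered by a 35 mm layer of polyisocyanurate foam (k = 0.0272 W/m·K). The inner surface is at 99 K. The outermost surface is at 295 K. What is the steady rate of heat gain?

For a spherical shell R = (1/r₁ − 1/r₂)/(4πk); film R = 1/(h·4πr²). In series:
R_copper shell = (1/0.295 − 1/0.3013)/(4π×380) = 1.484×10^-5 K/W
R_polyisocyanurate foam = (1/0.3013 − 1/0.3363)/(4π×0.0272) = 1.011 K/W
R_total = 1.011 K/W
Q = ΔT/R_total = 196/1.011

Q ≈ 194 W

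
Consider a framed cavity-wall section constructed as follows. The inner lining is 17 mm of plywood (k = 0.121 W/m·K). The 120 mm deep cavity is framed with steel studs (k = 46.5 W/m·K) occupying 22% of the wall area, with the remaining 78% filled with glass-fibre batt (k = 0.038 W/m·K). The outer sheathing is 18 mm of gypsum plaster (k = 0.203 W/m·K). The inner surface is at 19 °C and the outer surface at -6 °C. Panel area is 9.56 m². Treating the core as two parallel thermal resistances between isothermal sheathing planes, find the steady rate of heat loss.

Q ≈ 992 W

Sheathing layers in series; stud and cavity paths in parallel between them.
R_inner = 0.017/(0.121×9.56) = 0.0147 K/W
R_stud  = 0.12/(46.5×0.22×9.56) = 0.001227 K/W
R_cav   = 0.12/(0.038×0.78×9.56) = 0.4235 K/W
1/R_core = 1/R_stud + 1/R_cav → R_core = 0.001223 K/W
R_outer = 0.018/(0.203×9.56) = 0.009275 K/W
R_total = 0.02519 K/W
Q = ΔT/R_total = 25/0.02519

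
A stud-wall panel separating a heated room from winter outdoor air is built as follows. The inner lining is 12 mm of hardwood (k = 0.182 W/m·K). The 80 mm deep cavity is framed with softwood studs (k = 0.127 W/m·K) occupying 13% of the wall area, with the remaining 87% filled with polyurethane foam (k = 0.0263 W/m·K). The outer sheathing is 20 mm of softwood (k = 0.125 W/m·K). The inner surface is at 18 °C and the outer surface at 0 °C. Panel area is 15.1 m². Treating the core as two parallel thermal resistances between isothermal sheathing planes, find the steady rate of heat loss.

Sheathing layers in series; stud and cavity paths in parallel between them.
R_inner = 0.012/(0.182×15.1) = 0.004366 K/W
R_stud  = 0.08/(0.127×0.13×15.1) = 0.3209 K/W
R_cav   = 0.08/(0.0263×0.87×15.1) = 0.2315 K/W
1/R_core = 1/R_stud + 1/R_cav → R_core = 0.1345 K/W
R_outer = 0.02/(0.125×15.1) = 0.0106 K/W
R_total = 0.1495 K/W
Q = ΔT/R_total = 18/0.1495

Q ≈ 120 W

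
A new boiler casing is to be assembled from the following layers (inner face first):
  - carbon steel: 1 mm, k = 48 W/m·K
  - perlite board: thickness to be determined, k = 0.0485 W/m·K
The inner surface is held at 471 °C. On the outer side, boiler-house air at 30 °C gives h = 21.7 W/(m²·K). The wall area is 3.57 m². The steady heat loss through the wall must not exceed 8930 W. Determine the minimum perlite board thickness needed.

Model the wall as resistances in series:
R_carbon steel = L/(kA) = 0.001/(48×3.57) = 5.836×10^-6 K/W
R_outer film = 1/(h_o·A) = 1/(21.7×3.57) = 0.01291 K/W
Sum of the known resistances R_other = 0.01291 K/W
Required total resistance R_tot = ΔT/Q_allow = 441/8930 = 0.04938 K/W
R_perlite board = R_tot − R_other = 0.03647 K/W
L = R·k·A = 0.03647×0.0485×3.57

L ≈ 6.31 mm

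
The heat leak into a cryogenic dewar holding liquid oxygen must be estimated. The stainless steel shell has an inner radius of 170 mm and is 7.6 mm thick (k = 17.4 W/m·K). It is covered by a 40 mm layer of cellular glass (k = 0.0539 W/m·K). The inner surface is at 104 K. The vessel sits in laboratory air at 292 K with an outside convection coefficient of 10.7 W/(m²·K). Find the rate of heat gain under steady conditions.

Spherical conduction: R = (1/r_in − 1/r_out)/(4πk) per layer; series-sum.
R_stainless steel shell = (1/0.17 − 1/0.1776)/(4π×17.4) = 0.001151 K/W
R_cellular glass = (1/0.1776 − 1/0.2176)/(4π×0.0539) = 1.528 K/W
R_outer film = 1/(h·4πr_o²) = 1/(10.7×4π×0.2176²) = 0.1571 K/W
R_total = 1.686 K/W
Q = ΔT/R_total = 188/1.686

Q ≈ 111 W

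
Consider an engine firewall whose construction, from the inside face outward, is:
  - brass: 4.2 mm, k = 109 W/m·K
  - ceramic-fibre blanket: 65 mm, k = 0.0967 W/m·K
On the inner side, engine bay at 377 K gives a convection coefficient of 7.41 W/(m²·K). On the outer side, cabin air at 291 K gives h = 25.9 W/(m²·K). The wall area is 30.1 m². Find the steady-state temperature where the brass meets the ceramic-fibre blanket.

T ≈ 363 K

Model the wall as resistances in series:
R_inner film = 1/(h_i·A) = 1/(7.41×30.1) = 0.004483 K/W
R_brass = L/(kA) = 0.0042/(109×30.1) = 1.28×10^-6 K/W
R_ceramic-fibre blanket = L/(kA) = 0.065/(0.0967×30.1) = 0.02233 K/W
R_outer film = 1/(h_o·A) = 1/(25.9×30.1) = 0.001283 K/W
R_total = 0.0281 K/W;  Q = ΔT/R_total = 86/0.0281 = 3061 W
T_interface = T_inner − Q·ΣR(inner→interface) = 377 − 3060×0.004485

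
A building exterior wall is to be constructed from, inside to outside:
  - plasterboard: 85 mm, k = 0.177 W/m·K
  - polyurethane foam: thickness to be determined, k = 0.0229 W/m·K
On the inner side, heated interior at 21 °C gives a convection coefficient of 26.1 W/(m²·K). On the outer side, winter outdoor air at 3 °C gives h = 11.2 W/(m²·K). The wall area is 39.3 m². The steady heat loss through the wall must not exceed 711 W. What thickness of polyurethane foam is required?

L ≈ 8.86 mm

Thermal resistances in series:
R_inner film = 1/(h_i·A) = 1/(26.1×39.3) = 9.749×10^-4 K/W
R_plasterboard = L/(kA) = 0.085/(0.177×39.3) = 0.01222 K/W
R_outer film = 1/(h_o·A) = 1/(11.2×39.3) = 0.002272 K/W
Sum of the known resistances R_other = 0.01547 K/W
Required total resistance R_tot = ΔT/Q_allow = 18/711 = 0.02532 K/W
R_polyurethane foam = R_tot − R_other = 0.00985 K/W
L = R·k·A = 0.00985×0.0229×39.3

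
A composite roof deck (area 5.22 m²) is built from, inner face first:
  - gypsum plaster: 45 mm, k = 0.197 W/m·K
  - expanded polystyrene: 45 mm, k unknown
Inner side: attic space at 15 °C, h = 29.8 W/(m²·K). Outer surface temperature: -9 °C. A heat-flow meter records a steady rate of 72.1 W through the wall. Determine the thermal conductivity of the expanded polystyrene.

Using the resistance-network approach (series):
R_inner film = 1/(h_i·A) = 1/(29.8×5.22) = 0.006429 K/W
R_gypsum plaster = L/(kA) = 0.045/(0.197×5.22) = 0.04376 K/W
Sum of known resistances R_other = 0.05019 K/W
Total R = ΔT/Q = 24/72.1 = 0.3329 K/W
R_expanded polystyrene = R_total − R_other = 0.2827 K/W
k = L/(R·A) = 0.045/(0.2827×5.22)

k ≈ 0.0305 W/(m·K)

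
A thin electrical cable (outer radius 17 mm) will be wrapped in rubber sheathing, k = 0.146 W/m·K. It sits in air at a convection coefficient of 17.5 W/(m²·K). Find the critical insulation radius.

For a cylinder r_cr = k/h = 0.146/17.5
r_cr = 8.34 mm; since the bare radius (17 mm) is above r_cr, any added insulation will reduce heat loss.

r_cr ≈ 8.34 mm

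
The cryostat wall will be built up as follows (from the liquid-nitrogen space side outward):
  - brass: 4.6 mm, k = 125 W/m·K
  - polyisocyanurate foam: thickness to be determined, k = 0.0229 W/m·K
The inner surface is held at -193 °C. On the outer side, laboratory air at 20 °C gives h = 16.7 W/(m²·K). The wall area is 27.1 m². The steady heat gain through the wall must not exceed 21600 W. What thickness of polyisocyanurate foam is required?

Model the wall as resistances in series:
R_brass = L/(kA) = 0.0046/(125×27.1) = 1.358×10^-6 K/W
R_outer film = 1/(h_o·A) = 1/(16.7×27.1) = 0.00221 K/W
Sum of the known resistances R_other = 0.002211 K/W
Required total resistance R_tot = ΔT/Q_allow = 213/21600 = 0.009861 K/W
R_polyisocyanurate foam = R_tot − R_other = 0.00765 K/W
L = R·k·A = 0.00765×0.0229×27.1

L ≈ 4.75 mm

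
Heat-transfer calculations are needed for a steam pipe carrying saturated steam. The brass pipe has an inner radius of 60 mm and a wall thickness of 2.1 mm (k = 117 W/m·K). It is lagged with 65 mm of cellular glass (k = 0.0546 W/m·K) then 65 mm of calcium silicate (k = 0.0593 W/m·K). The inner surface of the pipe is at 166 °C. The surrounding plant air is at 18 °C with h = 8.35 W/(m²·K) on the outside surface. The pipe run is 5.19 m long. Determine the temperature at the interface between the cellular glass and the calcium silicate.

For a radial system each layer contributes R = ln(r_out/r_in)/(2πkL); films add R = 1/(hA).
R_brass pipe wall = ln(62.1/60)/(2π×117×5.19) = 9.017×10^-6 K/W
R_cellular glass = ln(127.1/62.1)/(2π×0.0546×5.19) = 0.4023 K/W
R_calcium silicate = ln(192.1/127.1)/(2π×0.0593×5.19) = 0.2136 K/W
R_outer film = 1/(h_o·2πr_oL) = 1/(8.35×2π×0.1921×5.19) = 0.01912 K/W
R_total = 0.635 K/W
Q = ΔT/R_total = 148/0.635
Q = 233 W
T_interface = T_inner − Q·ΣR(inner→interface) = 166 − 233×0.4023

T ≈ 72.2 °C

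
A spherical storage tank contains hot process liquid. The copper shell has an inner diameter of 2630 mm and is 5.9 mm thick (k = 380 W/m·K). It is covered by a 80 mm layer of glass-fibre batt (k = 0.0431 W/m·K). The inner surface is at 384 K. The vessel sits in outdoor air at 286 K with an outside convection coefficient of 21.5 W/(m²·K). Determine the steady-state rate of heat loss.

Q ≈ 1200 W

Spherical conduction: R = (1/r_in − 1/r_out)/(4πk) per layer; series-sum.
R_copper shell = (1/1.315 − 1/1.3209)/(4π×380) = 7.113×10^-7 K/W
R_glass-fibre batt = (1/1.3209 − 1/1.4009)/(4π×0.0431) = 0.07982 K/W
R_outer film = 1/(h·4πr_o²) = 1/(21.5×4π×1.4009²) = 0.001886 K/W
R_total = 0.08171 K/W
Q = ΔT/R_total = 98/0.08171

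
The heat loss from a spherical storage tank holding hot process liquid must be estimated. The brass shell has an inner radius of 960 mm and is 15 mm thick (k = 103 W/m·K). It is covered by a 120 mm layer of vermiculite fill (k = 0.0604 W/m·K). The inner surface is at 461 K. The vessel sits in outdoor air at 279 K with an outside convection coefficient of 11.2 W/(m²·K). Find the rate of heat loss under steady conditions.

Q ≈ 1180 W

Radial (spherical) resistances in series:
R_brass shell = (1/0.96 − 1/0.975)/(4π×103) = 1.238×10^-5 K/W
R_vermiculite fill = (1/0.975 − 1/1.095)/(4π×0.0604) = 0.1481 K/W
R_outer film = 1/(h·4πr_o²) = 1/(11.2×4π×1.095²) = 0.005926 K/W
R_total = 0.154 K/W
Q = ΔT/R_total = 182/0.154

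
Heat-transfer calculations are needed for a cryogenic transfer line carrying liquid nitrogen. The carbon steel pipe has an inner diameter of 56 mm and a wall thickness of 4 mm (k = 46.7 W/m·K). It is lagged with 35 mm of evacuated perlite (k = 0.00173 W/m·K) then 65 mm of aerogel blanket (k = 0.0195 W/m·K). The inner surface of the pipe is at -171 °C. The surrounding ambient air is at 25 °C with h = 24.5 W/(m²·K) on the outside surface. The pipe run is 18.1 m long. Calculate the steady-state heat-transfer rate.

Radial resistances (cylindrical: R_cond = ln(r_o/r_i)/(2πkL), R_conv = 1/(h·2πrL)):
R_carbon steel pipe wall = ln(32/28)/(2π×46.7×18.1) = 2.514×10^-5 K/W
R_evacuated perlite = ln(67/32)/(2π×0.00173×18.1) = 3.756 K/W
R_aerogel blanket = ln(132/67)/(2π×0.0195×18.1) = 0.3058 K/W
R_outer film = 1/(h_o·2πr_oL) = 1/(24.5×2π×0.132×18.1) = 0.002719 K/W
R_total = 4.064 K/W
Q = ΔT/R_total = 196/4.064

Q ≈ 48.2 W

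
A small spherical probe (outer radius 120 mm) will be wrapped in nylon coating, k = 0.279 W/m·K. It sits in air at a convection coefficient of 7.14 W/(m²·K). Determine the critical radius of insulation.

r_cr ≈ 78.2 mm

For a sphere r_cr = 2k/h = 2×0.279/7.14
r_cr = 78.2 mm; since the bare radius (120 mm) is above r_cr, any added insulation will reduce heat loss.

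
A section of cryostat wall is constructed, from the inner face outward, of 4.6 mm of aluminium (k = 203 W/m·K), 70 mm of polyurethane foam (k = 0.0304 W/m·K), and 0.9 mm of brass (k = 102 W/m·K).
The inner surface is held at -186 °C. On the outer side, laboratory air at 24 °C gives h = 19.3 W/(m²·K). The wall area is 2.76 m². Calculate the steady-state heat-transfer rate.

Q ≈ 246 W

Treating each layer as a thermal resistance in series:
R_aluminium = L/(kA) = 0.0046/(203×2.76) = 8.21×10^-6 K/W
R_polyurethane foam = L/(kA) = 0.07/(0.0304×2.76) = 0.8343 K/W
R_brass = L/(kA) = 0.0009/(102×2.76) = 3.197×10^-6 K/W
R_outer film = 1/(h_o·A) = 1/(19.3×2.76) = 0.01877 K/W
R_total = 0.8531 K/W
Q = ΔT / R_total = 210 / 0.8531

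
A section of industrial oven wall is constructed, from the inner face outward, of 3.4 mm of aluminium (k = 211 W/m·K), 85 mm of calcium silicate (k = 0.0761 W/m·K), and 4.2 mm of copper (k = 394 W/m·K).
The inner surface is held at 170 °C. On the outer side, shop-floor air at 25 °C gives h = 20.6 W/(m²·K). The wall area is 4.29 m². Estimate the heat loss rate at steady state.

Q ≈ 534 W

Model the wall as resistances in series:
R_aluminium = L/(kA) = 0.0034/(211×4.29) = 3.756×10^-6 K/W
R_calcium silicate = L/(kA) = 0.085/(0.0761×4.29) = 0.2604 K/W
R_copper = L/(kA) = 0.0042/(394×4.29) = 2.485×10^-6 K/W
R_outer film = 1/(h_o·A) = 1/(20.6×4.29) = 0.01132 K/W
R_total = 0.2717 K/W
Q = ΔT / R_total = 145 / 0.2717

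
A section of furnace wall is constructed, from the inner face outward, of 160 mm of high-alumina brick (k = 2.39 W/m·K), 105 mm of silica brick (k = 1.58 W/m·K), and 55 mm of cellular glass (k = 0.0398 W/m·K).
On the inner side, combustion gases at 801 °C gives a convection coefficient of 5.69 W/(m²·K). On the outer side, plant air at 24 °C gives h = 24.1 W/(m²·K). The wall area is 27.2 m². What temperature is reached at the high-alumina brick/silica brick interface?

Using the resistance-network approach (series):
R_inner film = 1/(h_i·A) = 1/(5.69×27.2) = 0.006461 K/W
R_high-alumina brick = L/(kA) = 0.16/(2.39×27.2) = 0.002461 K/W
R_silica brick = L/(kA) = 0.105/(1.58×27.2) = 0.002443 K/W
R_cellular glass = L/(kA) = 0.055/(0.0398×27.2) = 0.05081 K/W
R_outer film = 1/(h_o·A) = 1/(24.1×27.2) = 0.001526 K/W
R_total = 0.0637 K/W;  Q = ΔT/R_total = 777/0.0637 = 12200 W
T_interface = T_inner − Q·ΣR(inner→interface) = 801 − 12200×0.008923

T ≈ 692 °C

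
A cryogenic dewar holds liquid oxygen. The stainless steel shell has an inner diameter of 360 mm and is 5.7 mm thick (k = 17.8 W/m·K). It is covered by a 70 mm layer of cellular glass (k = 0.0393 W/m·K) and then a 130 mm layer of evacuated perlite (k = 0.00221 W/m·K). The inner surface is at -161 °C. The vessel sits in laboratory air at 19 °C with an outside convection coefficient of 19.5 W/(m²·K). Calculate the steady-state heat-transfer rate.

Each spherical layer contributes R = (1/r_i − 1/r_o)/(4πk):
R_stainless steel shell = (1/0.18 − 1/0.1857)/(4π×17.8) = 7.624×10^-4 K/W
R_cellular glass = (1/0.1857 − 1/0.2557)/(4π×0.0393) = 2.985 K/W
R_evacuated perlite = (1/0.2557 − 1/0.3857)/(4π×0.00221) = 47.46 K/W
R_outer film = 1/(h·4πr_o²) = 1/(19.5×4π×0.3857²) = 0.02743 K/W
R_total = 50.48 K/W
Q = ΔT/R_total = 180/50.48

Q ≈ 3.57 W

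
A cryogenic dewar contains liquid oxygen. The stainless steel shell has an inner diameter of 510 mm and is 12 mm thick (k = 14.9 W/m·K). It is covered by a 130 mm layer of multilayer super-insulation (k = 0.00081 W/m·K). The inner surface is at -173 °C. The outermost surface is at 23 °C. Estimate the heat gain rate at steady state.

Q ≈ 1.63 W

Each spherical layer contributes R = (1/r_i − 1/r_o)/(4πk):
R_stainless steel shell = (1/0.255 − 1/0.267)/(4π×14.9) = 9.413×10^-4 K/W
R_multilayer super-insulation = (1/0.267 − 1/0.397)/(4π×0.00081) = 120.5 K/W
R_total = 120.5 K/W
Q = ΔT/R_total = 196/120.5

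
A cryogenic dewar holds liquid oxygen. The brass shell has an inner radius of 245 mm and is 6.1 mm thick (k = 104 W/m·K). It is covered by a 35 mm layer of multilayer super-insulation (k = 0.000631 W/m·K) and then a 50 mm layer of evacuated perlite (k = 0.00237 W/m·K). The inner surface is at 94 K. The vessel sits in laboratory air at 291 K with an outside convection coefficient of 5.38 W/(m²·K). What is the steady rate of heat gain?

Q ≈ 2.49 W

Spherical conduction: R = (1/r_in − 1/r_out)/(4πk) per layer; series-sum.
R_brass shell = (1/0.245 − 1/0.2511)/(4π×104) = 7.587×10^-5 K/W
R_multilayer super-insulation = (1/0.2511 − 1/0.2861)/(4π×0.000631) = 61.44 K/W
R_evacuated perlite = (1/0.2861 − 1/0.3361)/(4π×0.00237) = 17.46 K/W
R_outer film = 1/(h·4πr_o²) = 1/(5.38×4π×0.3361²) = 0.1309 K/W
R_total = 79.03 K/W
Q = ΔT/R_total = 197/79.03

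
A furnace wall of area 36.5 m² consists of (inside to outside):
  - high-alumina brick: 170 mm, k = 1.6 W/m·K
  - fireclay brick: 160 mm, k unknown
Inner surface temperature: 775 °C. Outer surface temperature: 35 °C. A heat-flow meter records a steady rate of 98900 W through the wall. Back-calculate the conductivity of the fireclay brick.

Series thermal resistances:
R_high-alumina brick = L/(kA) = 0.17/(1.6×36.5) = 0.002911 K/W
Sum of known resistances R_other = 0.002911 K/W
Total R = ΔT/Q = 740/98900 = 0.007482 K/W
R_fireclay brick = R_total − R_other = 0.004571 K/W
k = L/(R·A) = 0.16/(0.004571×36.5)

k ≈ 0.959 W/(m·K)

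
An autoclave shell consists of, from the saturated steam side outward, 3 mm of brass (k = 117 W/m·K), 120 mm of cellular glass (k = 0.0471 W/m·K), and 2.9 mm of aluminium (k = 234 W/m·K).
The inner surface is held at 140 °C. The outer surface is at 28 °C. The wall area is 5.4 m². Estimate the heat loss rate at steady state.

Series thermal resistances:
R_brass = L/(kA) = 0.003/(117×5.4) = 4.748×10^-6 K/W
R_cellular glass = L/(kA) = 0.12/(0.0471×5.4) = 0.4718 K/W
R_aluminium = L/(kA) = 0.0029/(234×5.4) = 2.295×10^-6 K/W
R_total = 0.4718 K/W
Q = ΔT / R_total = 112 / 0.4718

Q ≈ 237 W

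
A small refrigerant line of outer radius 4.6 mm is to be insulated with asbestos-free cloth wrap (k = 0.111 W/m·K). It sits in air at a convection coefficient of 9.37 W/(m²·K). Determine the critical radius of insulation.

For a cylinder r_cr = k/h = 0.111/9.37
r_cr = 11.8 mm; since the bare radius (4.6 mm) is below r_cr, adding a thin layer of insulation will *increase* heat loss.

r_cr ≈ 11.8 mm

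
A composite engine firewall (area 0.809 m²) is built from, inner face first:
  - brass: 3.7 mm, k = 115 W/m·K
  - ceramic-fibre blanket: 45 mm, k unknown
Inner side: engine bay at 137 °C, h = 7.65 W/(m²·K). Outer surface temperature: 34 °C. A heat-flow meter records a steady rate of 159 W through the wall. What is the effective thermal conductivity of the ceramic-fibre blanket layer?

Series thermal resistances:
R_inner film = 1/(h_i·A) = 1/(7.65×0.809) = 0.1616 K/W
R_brass = L/(kA) = 0.0037/(115×0.809) = 3.977×10^-5 K/W
Sum of known resistances R_other = 0.1616 K/W
Total R = ΔT/Q = 103/159 = 0.6478 K/W
R_ceramic-fibre blanket = R_total − R_other = 0.4862 K/W
k = L/(R·A) = 0.045/(0.4862×0.809)

k ≈ 0.114 W/(m·K)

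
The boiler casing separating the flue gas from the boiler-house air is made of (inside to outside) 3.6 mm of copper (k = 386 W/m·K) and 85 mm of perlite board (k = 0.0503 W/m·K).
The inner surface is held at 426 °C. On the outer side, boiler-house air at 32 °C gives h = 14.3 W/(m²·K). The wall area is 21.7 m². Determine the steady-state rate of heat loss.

Thermal resistances in series:
R_copper = L/(kA) = 0.0036/(386×21.7) = 4.298×10^-7 K/W
R_perlite board = L/(kA) = 0.085/(0.0503×21.7) = 0.07787 K/W
R_outer film = 1/(h_o·A) = 1/(14.3×21.7) = 0.003223 K/W
R_total = 0.0811 K/W
Q = ΔT / R_total = 394 / 0.0811

Q ≈ 4860 W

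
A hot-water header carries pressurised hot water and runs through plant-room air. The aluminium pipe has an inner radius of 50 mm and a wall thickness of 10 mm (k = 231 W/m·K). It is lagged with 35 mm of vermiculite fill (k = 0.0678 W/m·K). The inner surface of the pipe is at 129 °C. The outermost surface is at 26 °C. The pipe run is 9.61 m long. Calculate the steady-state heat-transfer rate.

Per-layer cylindrical resistances, series-summed:
R_aluminium pipe wall = ln(60/50)/(2π×231×9.61) = 1.307×10^-5 K/W
R_vermiculite fill = ln(95/60)/(2π×0.0678×9.61) = 0.1122 K/W
R_total = 0.1123 K/W
Q = ΔT/R_total = 103/0.1123

Q ≈ 917 W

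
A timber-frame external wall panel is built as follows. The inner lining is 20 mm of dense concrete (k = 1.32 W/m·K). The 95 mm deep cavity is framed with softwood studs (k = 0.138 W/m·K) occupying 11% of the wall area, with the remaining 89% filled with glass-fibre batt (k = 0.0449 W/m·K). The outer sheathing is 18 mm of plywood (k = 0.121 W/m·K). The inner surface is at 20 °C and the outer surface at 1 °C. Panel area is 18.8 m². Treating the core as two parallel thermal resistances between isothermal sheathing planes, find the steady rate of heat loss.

Q ≈ 189 W

Sheathing layers in series; stud and cavity paths in parallel between them.
R_inner = 0.02/(1.32×18.8) = 8.059×10^-4 K/W
R_stud  = 0.095/(0.138×0.11×18.8) = 0.3329 K/W
R_cav   = 0.095/(0.0449×0.89×18.8) = 0.1265 K/W
1/R_core = 1/R_stud + 1/R_cav → R_core = 0.09164 K/W
R_outer = 0.018/(0.121×18.8) = 0.007913 K/W
R_total = 0.1004 K/W
Q = ΔT/R_total = 19/0.1004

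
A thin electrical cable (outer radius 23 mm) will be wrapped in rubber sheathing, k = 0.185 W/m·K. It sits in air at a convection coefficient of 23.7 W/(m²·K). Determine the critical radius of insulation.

r_cr ≈ 7.81 mm

For a cylinder r_cr = k/h = 0.185/23.7
r_cr = 7.81 mm; since the bare radius (23 mm) is above r_cr, any added insulation will reduce heat loss.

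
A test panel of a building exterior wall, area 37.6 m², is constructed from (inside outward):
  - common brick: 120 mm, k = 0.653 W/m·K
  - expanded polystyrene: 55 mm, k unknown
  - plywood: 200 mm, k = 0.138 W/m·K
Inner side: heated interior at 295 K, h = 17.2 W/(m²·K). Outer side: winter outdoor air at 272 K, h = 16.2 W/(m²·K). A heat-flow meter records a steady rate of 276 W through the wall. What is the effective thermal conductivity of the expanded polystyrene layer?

Series thermal resistances:
R_inner film = 1/(h_i·A) = 1/(17.2×37.6) = 0.001546 K/W
R_common brick = L/(kA) = 0.12/(0.653×37.6) = 0.004887 K/W
R_plywood = L/(kA) = 0.2/(0.138×37.6) = 0.03854 K/W
R_outer film = 1/(h_o·A) = 1/(16.2×37.6) = 0.001642 K/W
Sum of known resistances R_other = 0.04662 K/W
Total R = ΔT/Q = 23/276 = 0.08333 K/W
R_expanded polystyrene = R_total − R_other = 0.03671 K/W
k = L/(R·A) = 0.055/(0.03671×37.6)

k ≈ 0.0398 W/(m·K)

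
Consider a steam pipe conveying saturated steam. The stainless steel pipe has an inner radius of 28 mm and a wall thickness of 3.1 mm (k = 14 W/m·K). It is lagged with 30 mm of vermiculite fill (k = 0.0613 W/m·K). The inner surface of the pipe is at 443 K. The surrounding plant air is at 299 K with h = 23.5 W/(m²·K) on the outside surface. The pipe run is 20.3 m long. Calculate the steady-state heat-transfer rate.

Treating each annulus and film as a series resistance:
R_stainless steel pipe wall = ln(31.1/28)/(2π×14×20.3) = 5.88×10^-5 K/W
R_vermiculite fill = ln(61.1/31.1)/(2π×0.0613×20.3) = 0.08637 K/W
R_outer film = 1/(h_o·2πr_oL) = 1/(23.5×2π×0.0611×20.3) = 0.00546 K/W
R_total = 0.09189 K/W
Q = ΔT/R_total = 144/0.09189

Q ≈ 1570 W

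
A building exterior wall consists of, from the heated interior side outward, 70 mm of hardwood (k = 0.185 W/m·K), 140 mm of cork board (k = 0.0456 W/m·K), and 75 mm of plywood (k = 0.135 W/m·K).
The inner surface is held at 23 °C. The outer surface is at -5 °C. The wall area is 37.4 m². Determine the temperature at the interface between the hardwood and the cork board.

Model the wall as resistances in series:
R_hardwood = L/(kA) = 0.07/(0.185×37.4) = 0.01012 K/W
R_cork board = L/(kA) = 0.14/(0.0456×37.4) = 0.08209 K/W
R_plywood = L/(kA) = 0.075/(0.135×37.4) = 0.01485 K/W
R_total = 0.1071 K/W;  Q = ΔT/R_total = 28/0.1071 = 261.5 W
T_interface = T_inner − Q·ΣR(inner→interface) = 23 − 262×0.01012

T ≈ 20.4 °C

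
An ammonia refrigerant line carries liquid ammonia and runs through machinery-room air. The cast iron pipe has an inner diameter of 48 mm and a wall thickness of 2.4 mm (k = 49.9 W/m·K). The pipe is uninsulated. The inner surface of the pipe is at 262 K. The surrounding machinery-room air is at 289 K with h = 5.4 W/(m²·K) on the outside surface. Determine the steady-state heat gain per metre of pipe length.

Treating each annulus and film as a series resistance:
R_cast iron pipe wall = ln(26.4/24)/(2π×49.9×1) = 3.04×10^-4 K/W
R_outer film = 1/(h_o·2πr_oL) = 1/(5.4×2π×0.0264×1) = 1.116 K/W
R_total = 1.117 K/W
Q = ΔT/R_total = 27/1.117

q′ ≈ 24.2 W/m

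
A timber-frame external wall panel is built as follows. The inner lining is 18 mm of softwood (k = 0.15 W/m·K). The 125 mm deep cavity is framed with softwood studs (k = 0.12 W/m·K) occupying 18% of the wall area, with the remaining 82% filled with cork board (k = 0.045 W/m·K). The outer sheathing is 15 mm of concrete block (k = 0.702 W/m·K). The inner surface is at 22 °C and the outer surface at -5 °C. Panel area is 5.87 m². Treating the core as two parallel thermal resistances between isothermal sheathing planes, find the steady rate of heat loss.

Q ≈ 69.6 W

Sheathing layers in series; stud and cavity paths in parallel between them.
R_inner = 0.018/(0.15×5.87) = 0.02044 K/W
R_stud  = 0.125/(0.12×0.18×5.87) = 0.9859 K/W
R_cav   = 0.125/(0.045×0.82×5.87) = 0.5771 K/W
1/R_core = 1/R_stud + 1/R_cav → R_core = 0.364 K/W
R_outer = 0.015/(0.702×5.87) = 0.00364 K/W
R_total = 0.3881 K/W
Q = ΔT/R_total = 27/0.3881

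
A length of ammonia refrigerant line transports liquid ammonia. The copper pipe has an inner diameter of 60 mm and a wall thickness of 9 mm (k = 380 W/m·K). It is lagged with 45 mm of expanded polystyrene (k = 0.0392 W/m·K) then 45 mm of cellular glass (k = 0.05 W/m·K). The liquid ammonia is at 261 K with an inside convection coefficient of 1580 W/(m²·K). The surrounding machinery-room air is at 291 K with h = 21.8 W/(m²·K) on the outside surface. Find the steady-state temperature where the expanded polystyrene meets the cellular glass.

T ≈ 282 K

Radial resistances (cylindrical: R_cond = ln(r_o/r_i)/(2πkL), R_conv = 1/(h·2πrL)):
R_inner film = 1/(h_i·2πr₁L) = 1/(1580×2π×0.03×1) = 0.003358 K/W
R_copper pipe wall = ln(39/30)/(2π×380×1) = 1.099×10^-4 K/W
R_expanded polystyrene = ln(84/39)/(2π×0.0392×1) = 3.115 K/W
R_cellular glass = ln(129/84)/(2π×0.05×1) = 1.366 K/W
R_outer film = 1/(h_o·2πr_oL) = 1/(21.8×2π×0.129×1) = 0.05659 K/W
R_total = 4.541 K/W
Q = ΔT/R_total = 30/4.541
Q = 6.61 W/m
T_interface = T_inner + Q·ΣR(inner→interface) = 261 + 6.61×3.119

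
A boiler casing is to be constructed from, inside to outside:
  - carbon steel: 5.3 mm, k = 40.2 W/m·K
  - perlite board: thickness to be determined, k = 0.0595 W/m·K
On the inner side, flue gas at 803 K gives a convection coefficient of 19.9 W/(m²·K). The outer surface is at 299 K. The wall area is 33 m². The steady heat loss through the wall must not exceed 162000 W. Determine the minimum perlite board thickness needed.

L ≈ 3.11 mm

Model the wall as resistances in series:
R_inner film = 1/(h_i·A) = 1/(19.9×33) = 0.001523 K/W
R_carbon steel = L/(kA) = 0.0053/(40.2×33) = 3.995×10^-6 K/W
Sum of the known resistances R_other = 0.001527 K/W
Required total resistance R_tot = ΔT/Q_allow = 504/162000 = 0.003111 K/W
R_perlite board = R_tot − R_other = 0.001584 K/W
L = R·k·A = 0.001584×0.0595×33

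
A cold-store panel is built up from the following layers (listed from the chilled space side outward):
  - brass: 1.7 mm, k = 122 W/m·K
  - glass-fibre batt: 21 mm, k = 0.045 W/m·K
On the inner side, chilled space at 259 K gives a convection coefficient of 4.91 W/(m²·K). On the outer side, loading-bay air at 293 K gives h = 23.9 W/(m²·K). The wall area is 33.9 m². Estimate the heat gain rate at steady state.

Q ≈ 1620 W

Treating each layer as a thermal resistance in series:
R_inner film = 1/(h_i·A) = 1/(4.91×33.9) = 0.006008 K/W
R_brass = L/(kA) = 0.0017/(122×33.9) = 4.11×10^-7 K/W
R_glass-fibre batt = L/(kA) = 0.021/(0.045×33.9) = 0.01377 K/W
R_outer film = 1/(h_o·A) = 1/(23.9×33.9) = 0.001234 K/W
R_total = 0.02101 K/W
Q = ΔT / R_total = 34 / 0.02101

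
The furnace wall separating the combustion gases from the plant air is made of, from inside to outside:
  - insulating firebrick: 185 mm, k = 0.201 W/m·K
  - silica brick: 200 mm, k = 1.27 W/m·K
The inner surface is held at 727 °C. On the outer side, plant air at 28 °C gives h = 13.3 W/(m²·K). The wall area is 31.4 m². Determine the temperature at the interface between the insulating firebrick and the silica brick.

Thermal resistances in series:
R_insulating firebrick = L/(kA) = 0.185/(0.201×31.4) = 0.02931 K/W
R_silica brick = L/(kA) = 0.2/(1.27×31.4) = 0.005015 K/W
R_outer film = 1/(h_o·A) = 1/(13.3×31.4) = 0.002395 K/W
R_total = 0.03672 K/W;  Q = ΔT/R_total = 699/0.03672 = 19030 W
T_interface = T_inner − Q·ΣR(inner→interface) = 727 − 19000×0.02931

T ≈ 169 °C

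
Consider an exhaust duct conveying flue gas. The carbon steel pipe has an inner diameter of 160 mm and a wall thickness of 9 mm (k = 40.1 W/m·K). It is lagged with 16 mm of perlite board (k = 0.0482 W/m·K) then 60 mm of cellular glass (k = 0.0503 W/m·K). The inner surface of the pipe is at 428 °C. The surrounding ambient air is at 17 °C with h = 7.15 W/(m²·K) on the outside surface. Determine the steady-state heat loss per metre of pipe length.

For a radial system each layer contributes R = ln(r_out/r_in)/(2πkL); films add R = 1/(hA).
R_carbon steel pipe wall = ln(89/80)/(2π×40.1×1) = 4.231×10^-4 K/W
R_perlite board = ln(105/89)/(2π×0.0482×1) = 0.5459 K/W
R_cellular glass = ln(165/105)/(2π×0.0503×1) = 1.43 K/W
R_outer film = 1/(h_o·2πr_oL) = 1/(7.15×2π×0.165×1) = 0.1349 K/W
R_total = 2.111 K/W
Q = ΔT/R_total = 411/2.111

q′ ≈ 195 W/m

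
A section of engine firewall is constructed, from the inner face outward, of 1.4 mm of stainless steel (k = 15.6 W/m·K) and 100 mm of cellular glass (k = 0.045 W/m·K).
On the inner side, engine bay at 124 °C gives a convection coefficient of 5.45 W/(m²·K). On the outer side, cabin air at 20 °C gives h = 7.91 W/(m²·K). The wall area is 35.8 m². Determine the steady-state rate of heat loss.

Treating each layer as a thermal resistance in series:
R_inner film = 1/(h_i·A) = 1/(5.45×35.8) = 0.005125 K/W
R_stainless steel = L/(kA) = 0.0014/(15.6×35.8) = 2.507×10^-6 K/W
R_cellular glass = L/(kA) = 0.1/(0.045×35.8) = 0.06207 K/W
R_outer film = 1/(h_o·A) = 1/(7.91×35.8) = 0.003531 K/W
R_total = 0.07073 K/W
Q = ΔT / R_total = 104 / 0.07073

Q ≈ 1470 W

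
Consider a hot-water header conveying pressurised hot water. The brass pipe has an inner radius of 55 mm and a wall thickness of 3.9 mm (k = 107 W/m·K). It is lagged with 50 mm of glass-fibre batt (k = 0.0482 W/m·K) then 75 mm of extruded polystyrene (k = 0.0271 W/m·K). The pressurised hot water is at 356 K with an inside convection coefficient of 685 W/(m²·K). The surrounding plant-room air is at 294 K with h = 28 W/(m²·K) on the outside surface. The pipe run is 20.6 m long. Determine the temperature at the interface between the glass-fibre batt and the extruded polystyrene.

Treating each annulus and film as a series resistance:
R_inner film = 1/(h_i·2πr₁L) = 1/(685×2π×0.055×20.6) = 2.051×10^-4 K/W
R_brass pipe wall = ln(58.9/55)/(2π×107×20.6) = 4.947×10^-6 K/W
R_glass-fibre batt = ln(108.9/58.9)/(2π×0.0482×20.6) = 0.09851 K/W
R_extruded polystyrene = ln(183.9/108.9)/(2π×0.0271×20.6) = 0.1494 K/W
R_outer film = 1/(h_o·2πr_oL) = 1/(28×2π×0.1839×20.6) = 0.0015 K/W
R_total = 0.2496 K/W
Q = ΔT/R_total = 62/0.2496
Q = 248 W
T_interface = T_inner − Q·ΣR(inner→interface) = 356 − 248×0.09872

T ≈ 331 K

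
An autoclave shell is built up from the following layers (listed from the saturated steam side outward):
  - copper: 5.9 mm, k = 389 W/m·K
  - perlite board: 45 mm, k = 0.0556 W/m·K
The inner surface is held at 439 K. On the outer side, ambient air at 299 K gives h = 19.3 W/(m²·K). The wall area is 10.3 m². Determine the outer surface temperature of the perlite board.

Thermal resistances in series:
R_copper = L/(kA) = 0.0059/(389×10.3) = 1.473×10^-6 K/W
R_perlite board = L/(kA) = 0.045/(0.0556×10.3) = 0.07858 K/W
R_outer film = 1/(h_o·A) = 1/(19.3×10.3) = 0.00503 K/W
R_total = 0.08361 K/W;  Q = ΔT/R_total = 140/0.08361 = 1674 W
T_interface = T_inner − Q·ΣR(inner→interface) = 439 − 1670×0.07858

T ≈ 307 K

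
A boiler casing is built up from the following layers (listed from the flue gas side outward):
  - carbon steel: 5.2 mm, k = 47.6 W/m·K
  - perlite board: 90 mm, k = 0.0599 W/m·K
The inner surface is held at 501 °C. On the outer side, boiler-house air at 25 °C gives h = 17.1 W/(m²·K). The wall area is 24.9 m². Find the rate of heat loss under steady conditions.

Using the resistance-network approach (series):
R_carbon steel = L/(kA) = 0.0052/(47.6×24.9) = 4.387×10^-6 K/W
R_perlite board = L/(kA) = 0.09/(0.0599×24.9) = 0.06034 K/W
R_outer film = 1/(h_o·A) = 1/(17.1×24.9) = 0.002349 K/W
R_total = 0.06269 K/W
Q = ΔT / R_total = 476 / 0.06269

Q ≈ 7590 W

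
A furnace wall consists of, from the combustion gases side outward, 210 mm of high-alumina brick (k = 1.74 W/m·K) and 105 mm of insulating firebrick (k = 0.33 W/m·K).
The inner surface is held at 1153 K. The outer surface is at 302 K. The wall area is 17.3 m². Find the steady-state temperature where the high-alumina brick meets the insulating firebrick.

Series thermal resistances:
R_high-alumina brick = L/(kA) = 0.21/(1.74×17.3) = 0.006976 K/W
R_insulating firebrick = L/(kA) = 0.105/(0.33×17.3) = 0.01839 K/W
R_total = 0.02537 K/W;  Q = ΔT/R_total = 851/0.02537 = 33550 W
T_interface = T_inner − Q·ΣR(inner→interface) = 1153 − 33500×0.006976

T ≈ 919 K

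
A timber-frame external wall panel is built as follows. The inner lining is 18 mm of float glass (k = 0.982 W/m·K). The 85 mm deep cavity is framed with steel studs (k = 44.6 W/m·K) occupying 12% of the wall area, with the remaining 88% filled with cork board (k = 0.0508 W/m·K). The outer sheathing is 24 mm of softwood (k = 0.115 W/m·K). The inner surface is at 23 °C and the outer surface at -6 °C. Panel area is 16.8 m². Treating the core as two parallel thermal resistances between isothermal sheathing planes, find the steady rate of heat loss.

Sheathing layers in series; stud and cavity paths in parallel between them.
R_inner = 0.018/(0.982×16.8) = 0.001091 K/W
R_stud  = 0.085/(44.6×0.12×16.8) = 9.454×10^-4 K/W
R_cav   = 0.085/(0.0508×0.88×16.8) = 0.1132 K/W
1/R_core = 1/R_stud + 1/R_cav → R_core = 9.375×10^-4 K/W
R_outer = 0.024/(0.115×16.8) = 0.01242 K/W
R_total = 0.01445 K/W
Q = ΔT/R_total = 29/0.01445

Q ≈ 2010 W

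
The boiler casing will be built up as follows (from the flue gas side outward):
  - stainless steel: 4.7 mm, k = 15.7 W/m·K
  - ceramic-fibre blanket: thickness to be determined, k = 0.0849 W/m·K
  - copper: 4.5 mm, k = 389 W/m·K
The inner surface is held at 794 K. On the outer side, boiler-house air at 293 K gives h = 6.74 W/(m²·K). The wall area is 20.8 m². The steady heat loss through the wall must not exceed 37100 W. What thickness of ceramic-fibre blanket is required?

L ≈ 11.2 mm

Series thermal resistances:
R_stainless steel = L/(kA) = 0.0047/(15.7×20.8) = 1.439×10^-5 K/W
R_copper = L/(kA) = 0.0045/(389×20.8) = 5.562×10^-7 K/W
R_outer film = 1/(h_o·A) = 1/(6.74×20.8) = 0.007133 K/W
Sum of the known resistances R_other = 0.007148 K/W
Required total resistance R_tot = ΔT/Q_allow = 501/37100 = 0.0135 K/W
R_ceramic-fibre blanket = R_tot − R_other = 0.006356 K/W
L = R·k·A = 0.006356×0.0849×20.8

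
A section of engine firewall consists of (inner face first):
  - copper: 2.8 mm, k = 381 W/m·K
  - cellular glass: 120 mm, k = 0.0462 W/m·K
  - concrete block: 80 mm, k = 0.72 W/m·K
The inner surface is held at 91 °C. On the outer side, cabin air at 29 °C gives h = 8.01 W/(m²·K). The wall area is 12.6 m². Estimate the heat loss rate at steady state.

Using the resistance-network approach (series):
R_copper = L/(kA) = 0.0028/(381×12.6) = 5.833×10^-7 K/W
R_cellular glass = L/(kA) = 0.12/(0.0462×12.6) = 0.2061 K/W
R_concrete block = L/(kA) = 0.08/(0.72×12.6) = 0.008818 K/W
R_outer film = 1/(h_o·A) = 1/(8.01×12.6) = 0.009908 K/W
R_total = 0.2249 K/W
Q = ΔT / R_total = 62 / 0.2249

Q ≈ 276 W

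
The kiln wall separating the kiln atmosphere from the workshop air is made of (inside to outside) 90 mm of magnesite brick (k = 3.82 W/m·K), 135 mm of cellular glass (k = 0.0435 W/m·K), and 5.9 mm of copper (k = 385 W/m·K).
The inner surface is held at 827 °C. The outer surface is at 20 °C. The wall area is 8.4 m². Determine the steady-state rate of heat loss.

Q ≈ 2170 W

Series thermal resistances:
R_magnesite brick = L/(kA) = 0.09/(3.82×8.4) = 0.002805 K/W
R_cellular glass = L/(kA) = 0.135/(0.0435×8.4) = 0.3695 K/W
R_copper = L/(kA) = 0.0059/(385×8.4) = 1.824×10^-6 K/W
R_total = 0.3723 K/W
Q = ΔT / R_total = 807 / 0.3723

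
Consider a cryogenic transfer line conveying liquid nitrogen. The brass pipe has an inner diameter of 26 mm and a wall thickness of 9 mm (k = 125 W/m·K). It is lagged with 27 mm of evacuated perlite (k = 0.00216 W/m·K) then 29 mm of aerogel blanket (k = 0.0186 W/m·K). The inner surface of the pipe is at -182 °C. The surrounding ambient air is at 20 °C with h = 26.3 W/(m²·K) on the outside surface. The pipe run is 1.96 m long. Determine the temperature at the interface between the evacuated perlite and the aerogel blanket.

For a radial system each layer contributes R = ln(r_out/r_in)/(2πkL); films add R = 1/(hA).
R_brass pipe wall = ln(22/13)/(2π×125×1.96) = 3.418×10^-4 K/W
R_evacuated perlite = ln(49/22)/(2π×0.00216×1.96) = 30.1 K/W
R_aerogel blanket = ln(78/49)/(2π×0.0186×1.96) = 2.03 K/W
R_outer film = 1/(h_o·2πr_oL) = 1/(26.3×2π×0.078×1.96) = 0.03958 K/W
R_total = 32.17 K/W
Q = ΔT/R_total = 202/32.17
Q = 6.28 W
T_interface = T_inner + Q·ΣR(inner→interface) = -182 + 6.28×30.1

T ≈ 7.01 °C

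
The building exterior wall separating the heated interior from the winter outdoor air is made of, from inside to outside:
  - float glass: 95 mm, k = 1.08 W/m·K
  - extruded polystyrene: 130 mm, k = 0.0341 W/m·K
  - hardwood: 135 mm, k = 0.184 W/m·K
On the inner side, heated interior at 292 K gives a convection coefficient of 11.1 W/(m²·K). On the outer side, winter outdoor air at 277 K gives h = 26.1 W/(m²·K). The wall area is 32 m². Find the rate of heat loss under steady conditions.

Q ≈ 101 W

Using the resistance-network approach (series):
R_inner film = 1/(h_i·A) = 1/(11.1×32) = 0.002815 K/W
R_float glass = L/(kA) = 0.095/(1.08×32) = 0.002749 K/W
R_extruded polystyrene = L/(kA) = 0.13/(0.0341×32) = 0.1191 K/W
R_hardwood = L/(kA) = 0.135/(0.184×32) = 0.02293 K/W
R_outer film = 1/(h_o·A) = 1/(26.1×32) = 0.001197 K/W
R_total = 0.1488 K/W
Q = ΔT / R_total = 15 / 0.1488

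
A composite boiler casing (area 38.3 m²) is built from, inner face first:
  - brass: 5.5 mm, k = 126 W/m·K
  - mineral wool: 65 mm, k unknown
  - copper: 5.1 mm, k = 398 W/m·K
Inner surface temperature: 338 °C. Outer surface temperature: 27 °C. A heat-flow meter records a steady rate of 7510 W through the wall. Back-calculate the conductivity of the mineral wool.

Series thermal resistances:
R_brass = L/(kA) = 0.0055/(126×38.3) = 1.14×10^-6 K/W
R_copper = L/(kA) = 0.0051/(398×38.3) = 3.346×10^-7 K/W
Sum of known resistances R_other = 1.474×10^-6 K/W
Total R = ΔT/Q = 311/7510 = 0.04141 K/W
R_mineral wool = R_total − R_other = 0.04141 K/W
k = L/(R·A) = 0.065/(0.04141×38.3)

k ≈ 0.041 W/(m·K)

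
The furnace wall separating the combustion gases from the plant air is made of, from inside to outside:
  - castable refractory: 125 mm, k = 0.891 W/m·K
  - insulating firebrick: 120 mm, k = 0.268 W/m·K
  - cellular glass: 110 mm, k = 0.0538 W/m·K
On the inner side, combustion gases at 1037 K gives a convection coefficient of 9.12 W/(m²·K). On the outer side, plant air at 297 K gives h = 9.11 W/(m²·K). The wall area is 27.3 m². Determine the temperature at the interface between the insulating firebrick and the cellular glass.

Model the wall as resistances in series:
R_inner film = 1/(h_i·A) = 1/(9.12×27.3) = 0.004016 K/W
R_castable refractory = L/(kA) = 0.125/(0.891×27.3) = 0.005139 K/W
R_insulating firebrick = L/(kA) = 0.12/(0.268×27.3) = 0.0164 K/W
R_cellular glass = L/(kA) = 0.11/(0.0538×27.3) = 0.07489 K/W
R_outer film = 1/(h_o·A) = 1/(9.11×27.3) = 0.004021 K/W
R_total = 0.1045 K/W;  Q = ΔT/R_total = 740/0.1045 = 7083 W
T_interface = T_inner − Q·ΣR(inner→interface) = 1037 − 7080×0.02556

T ≈ 856 K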